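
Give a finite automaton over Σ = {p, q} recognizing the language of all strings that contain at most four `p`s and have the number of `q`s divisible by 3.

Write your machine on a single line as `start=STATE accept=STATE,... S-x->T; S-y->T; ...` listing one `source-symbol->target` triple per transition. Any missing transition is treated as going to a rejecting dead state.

Build one automaton per condition and run them in lockstep. The first has 6 states tracking the count of `p`s, saturating at 5; the second has 3 states tracking the count of `q`s modulo 3. A product state is a pair (one from each), accepting exactly when both do.
       p  q 
>* A   B  C 
 * B   D  E 
   C   E  F 
 * D   G  H 
   E   H  I 
   F   I  A 
 * G   J  K 
   H   K  L 
   I   L  B 
 * J   M  N 
   K   N  O 
   L   O  D 
   M   M  P 
   N   P  Q 
   O   Q  G 
   P   P  R 
   Q   R  J 
   R   R  M 
(> = start, * = accepting)

start=A; accept=A,B,D,G,J; A-p->B; A-q->C; B-p->D; B-q->E; C-p->E; C-q->F; D-p->G; D-q->H; E-p->H; E-q->I; F-p->I; F-q->A; G-p->J; G-q->K; H-p->K; H-q->L; I-p->L; I-q->B; J-p->M; J-q->N; K-p->N; K-q->O; L-p->O; L-q->D; M-p->M; M-q->P; N-p->P; N-q->Q; O-p->Q; O-q->G; P-p->P; P-q->R; Q-p->R; Q-q->J; R-p->R; R-q->M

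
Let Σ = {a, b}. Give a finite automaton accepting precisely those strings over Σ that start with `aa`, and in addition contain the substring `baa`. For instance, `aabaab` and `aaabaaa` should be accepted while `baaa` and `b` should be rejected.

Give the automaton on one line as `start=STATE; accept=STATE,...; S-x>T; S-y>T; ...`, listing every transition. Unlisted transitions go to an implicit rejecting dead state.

start=S0; accept=S6; S0-a>S1; S0-b>S2; S1-a>S3; S1-b>S2; S2-a>S2; S2-b>S2; S3-a>S3; S3-b>S4; S4-a>S5; S4-b>S4; S5-a>S6; S5-b>S4; S6-a>S6; S6-b>S6

Build one automaton per condition and run them in lockstep. One (4 states) tracks whether the input so far still matches the prefix `aa`; the other (4 states) tracks whether and how much of `baa` has been seen. Each combined state is a pair, one component from each; accept when both components accept. After merging equivalent states the machine shrinks.
        a   b  
>  S0   S1  S2 
   S1   S3  S2 
   S2   S2  S2 
   S3   S3  S4 
   S4   S5  S4 
   S5   S6  S4 
 * S6   S6  S6 
(> = start, * = accepting)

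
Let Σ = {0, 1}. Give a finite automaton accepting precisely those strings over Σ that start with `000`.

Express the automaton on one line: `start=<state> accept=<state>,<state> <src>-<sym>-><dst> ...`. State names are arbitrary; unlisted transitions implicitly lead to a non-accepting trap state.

Walk along `000` while the input agrees: from q0 take `0` to q1, and so on. Any deviation drops to the rejecting sink q4. Once q3 is reached the prefix is confirmed and every continuation is accepted.
        0   1  
>  q0   q1  q4 
   q1   q2  q4 
   q2   q3  q4 
 * q3   q3  q3 
   q4   q4  q4 
(> = start, * = accepting)

start=q0 accept=q3 q0-0->q1 q0-1->q4 q1-0->q2 q1-1->q4 q2-0->q3 q2-1->q4 q3-0->q3 q3-1->q3 q4-0->q4 q4-1->q4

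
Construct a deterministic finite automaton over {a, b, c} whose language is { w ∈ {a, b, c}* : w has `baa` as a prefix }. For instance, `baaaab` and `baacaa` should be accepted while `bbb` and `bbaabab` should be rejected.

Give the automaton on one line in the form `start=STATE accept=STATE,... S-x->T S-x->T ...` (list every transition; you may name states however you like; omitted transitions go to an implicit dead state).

start=S0 accept=S3 S0-a->S4 S0-b->S1 S0-c->S4 S1-a->S2 S1-b->S4 S1-c->S4 S2-a->S3 S2-b->S4 S2-c->S4 S3-a->S3 S3-b->S3 S3-c->S3 S4-a->S4 S4-b->S4 S4-c->S4

Walk along `baa` while the input agrees: from S0 take `b` to S1, and so on. Any deviation drops to the rejecting sink S4. Once S3 is reached the prefix is confirmed and every continuation is accepted.
A 5-state machine:
        a   b   c  
>  S0   S4  S1  S4 
   S1   S2  S4  S4 
   S2   S3  S4  S4 
 * S3   S3  S3  S3 
   S4   S4  S4  S4 
(> = start, * = accepting)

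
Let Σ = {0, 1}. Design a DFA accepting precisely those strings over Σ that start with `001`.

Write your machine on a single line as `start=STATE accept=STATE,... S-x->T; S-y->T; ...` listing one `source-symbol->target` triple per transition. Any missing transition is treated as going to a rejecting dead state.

Check the first 3 symbols one by one: s0 through s2 record how many have matched `001` so far; any wrong symbol goes to the dead state s4. After all 3 match we enter the accepting sink s3.
A 5-state machine:
        0   1  
>  s0   s1  s4 
   s1   s2  s4 
   s2   s4  s3 
 * s3   s3  s3 
   s4   s4  s4 
(> = start, * = accepting)

start=s0; accept=s3; s0-0->s1; s0-1->s4; s1-0->s2; s1-1->s4; s2-0->s4; s2-1->s3; s3-0->s3; s3-1->s3; s4-0->s4; s4-1->s4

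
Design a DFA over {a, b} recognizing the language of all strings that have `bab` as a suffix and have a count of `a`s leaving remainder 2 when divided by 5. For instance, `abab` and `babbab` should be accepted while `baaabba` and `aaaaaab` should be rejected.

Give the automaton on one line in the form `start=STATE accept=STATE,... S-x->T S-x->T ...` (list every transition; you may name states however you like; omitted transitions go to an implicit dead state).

Handle the two conditions separately and then intersect. One (4 states) tracks how much of the suffix `bab` has currently been matched; the other (5 states) tracks the count of `a`s modulo 5. Each combined state is a pair, one component from each; accept when both components accept. Equivalent product states are then merged.
An 8-state machine:
        a   b  
>  q0   q1  q0 
   q1   q2  q3 
   q2   q4  q2 
   q3   q5  q3 
   q4   q6  q4 
   q5   q4  q7 
   q6   q0  q6 
 * q7   q4  q2 
(> = start, * = accepting)

start=q0 accept=q7 q0-a->q1 q0-b->q0 q1-a->q2 q1-b->q3 q2-a->q4 q2-b->q2 q3-a->q5 q3-b->q3 q4-a->q6 q4-b->q4 q5-a->q4 q5-b->q7 q6-a->q0 q6-b->q6 q7-a->q4 q7-b->q2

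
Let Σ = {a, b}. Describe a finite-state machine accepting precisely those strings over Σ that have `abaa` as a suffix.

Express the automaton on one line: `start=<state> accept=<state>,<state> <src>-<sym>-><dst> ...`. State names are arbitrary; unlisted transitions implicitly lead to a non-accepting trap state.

start=S0 accept=S4 S0-a->S1 S0-b->S0 S1-a->S1 S1-b->S2 S2-a->S3 S2-b->S0 S3-a->S4 S3-b->S2 S4-a->S1 S4-b->S2

Remember how much of `abaa` the current input suffix matches. State S0 means no match yet; S1 means the last symbol is `a`; S2 means the last 2 symbols are `ab`; S3 means the last 3 symbols are `aba`; S4 means the last 4 symbols are `abaa`. Only S4 accepts. On a mismatch, fall back to the longest proper suffix that is still a prefix of `abaa`.
A 5-state machine:
        a   b  
>  S0   S1  S0 
   S1   S1  S2 
   S2   S3  S0 
   S3   S4  S2 
 * S4   S1  S2 
(> = start, * = accepting)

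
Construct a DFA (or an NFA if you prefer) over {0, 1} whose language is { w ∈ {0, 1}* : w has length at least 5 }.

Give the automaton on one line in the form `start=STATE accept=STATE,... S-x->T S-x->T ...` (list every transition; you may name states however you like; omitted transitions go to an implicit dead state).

Count input length up to 6: every symbol moves from S0 toward S6, which means 'more than 5' and absorbs. Accept from {S5, S6}.
        0   1  
>  S0   S1  S1 
   S1   S2  S2 
   S2   S3  S3 
   S3   S4  S4 
   S4   S5  S5 
 * S5   S6  S6 
 * S6   S6  S6 
(> = start, * = accepting)

start=S0 accept=S5,S6 S0-0->S1 S0-1->S1 S1-0->S2 S1-1->S2 S2-0->S3 S2-1->S3 S3-0->S4 S3-1->S4 S4-0->S5 S4-1->S5 S5-0->S6 S5-1->S6 S6-0->S6 S6-1->S6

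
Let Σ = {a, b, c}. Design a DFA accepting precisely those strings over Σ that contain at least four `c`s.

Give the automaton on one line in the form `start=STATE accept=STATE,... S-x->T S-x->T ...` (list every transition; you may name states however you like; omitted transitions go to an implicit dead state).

start=S0 accept=S4,S5 S0-a->S0 S0-b->S0 S0-c->S1 S1-a->S1 S1-b->S1 S1-c->S2 S2-a->S2 S2-b->S2 S2-c->S3 S3-a->S3 S3-b->S3 S3-c->S4 S4-a->S4 S4-b->S4 S4-c->S5 S5-a->S5 S5-b->S5 S5-c->S5

Only the number of `c`s matters, and only up to 5. Make a chain S0 → S1 → S2 → S3 → S4 → S5 advanced by each `c` (with S5 absorbing); every other symbol self-loops. The accepting set is {S4, S5}.
        a   b   c  
>  S0   S0  S0  S1 
   S1   S1  S1  S2 
   S2   S2  S2  S3 
   S3   S3  S3  S4 
 * S4   S4  S4  S5 
 * S5   S5  S5  S5 
(> = start, * = accepting)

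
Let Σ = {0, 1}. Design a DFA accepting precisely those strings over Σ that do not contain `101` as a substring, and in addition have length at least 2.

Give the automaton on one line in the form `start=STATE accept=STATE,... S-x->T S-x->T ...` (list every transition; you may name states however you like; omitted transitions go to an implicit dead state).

start=S0 accept=S3,S4,S5,S6,S7,S8 S0-0->S1 S0-1->S2 S1-0->S3 S1-1->S4 S2-0->S5 S2-1->S4 S3-0->S6 S3-1->S7 S4-0->S8 S4-1->S7 S5-0->S6 S5-1->S9 S6-0->S6 S6-1->S7 S7-0->S8 S7-1->S7 S8-0->S6 S8-1->S9 S9-0->S9 S9-1->S9

Build one automaton per condition and run them in lockstep. The first has 4 states tracking partial matches of the forbidden pattern `101`; the second has 4 states tracking the input length, saturating at 3. A product state is a pair (one from each), accepting exactly when both do.
10 states suffice.
        0   1  
>  S0   S1  S2 
   S1   S3  S4 
   S2   S5  S4 
 * S3   S6  S7 
 * S4   S8  S7 
 * S5   S6  S9 
 * S6   S6  S7 
 * S7   S8  S7 
 * S8   S6  S9 
   S9   S9  S9 
(> = start, * = accepting)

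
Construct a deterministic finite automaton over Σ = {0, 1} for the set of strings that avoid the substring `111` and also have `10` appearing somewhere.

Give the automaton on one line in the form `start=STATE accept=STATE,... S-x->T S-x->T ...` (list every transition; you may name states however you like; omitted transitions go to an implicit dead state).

start=S0 accept=S2,S4,S6 S0-0->S0 S0-1->S1 S1-0->S2 S1-1->S3 S2-0->S2 S2-1->S4 S3-0->S2 S3-1->S5 S4-0->S2 S4-1->S6 S5-0->S5 S5-1->S5 S6-0->S2 S6-1->S5

Build one automaton per condition and run them in lockstep. The first has 4 states tracking partial matches of the forbidden pattern `111`; the second has 3 states tracking whether and how much of `10` has been seen. A product state is a pair (one from each), accepting exactly when both do. After merging equivalent states the machine shrinks.
7 states suffice.
        0   1  
>  S0   S0  S1 
   S1   S2  S3 
 * S2   S2  S4 
   S3   S2  S5 
 * S4   S2  S6 
   S5   S5  S5 
 * S6   S2  S5 
(> = start, * = accepting)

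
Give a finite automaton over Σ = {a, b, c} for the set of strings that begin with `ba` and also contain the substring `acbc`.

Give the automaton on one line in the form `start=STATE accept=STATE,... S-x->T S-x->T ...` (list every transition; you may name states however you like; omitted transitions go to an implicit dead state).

start=q0 accept=q7 q0-a->q1 q0-b->q2 q0-c->q1 q1-a->q1 q1-b->q1 q1-c->q1 q2-a->q3 q2-b->q1 q2-c->q1 q3-a->q3 q3-b->q4 q3-c->q5 q4-a->q3 q4-b->q4 q4-c->q4 q5-a->q3 q5-b->q6 q5-c->q4 q6-a->q3 q6-b->q4 q6-c->q7 q7-a->q7 q7-b->q7 q7-c->q7

Handle the two conditions separately and then intersect. One (4 states) tracks whether the input so far still matches the prefix `ba`; the other (5 states) tracks whether and how much of `acbc` has been seen. Each combined state is a pair, one component from each; accept when both components accept. Equivalent product states are then merged.
With 8 states:
        a   b   c  
>  q0   q1  q2  q1 
   q1   q1  q1  q1 
   q2   q3  q1  q1 
   q3   q3  q4  q5 
   q4   q3  q4  q4 
   q5   q3  q6  q4 
   q6   q3  q4  q7 
 * q7   q7  q7  q7 
(> = start, * = accepting)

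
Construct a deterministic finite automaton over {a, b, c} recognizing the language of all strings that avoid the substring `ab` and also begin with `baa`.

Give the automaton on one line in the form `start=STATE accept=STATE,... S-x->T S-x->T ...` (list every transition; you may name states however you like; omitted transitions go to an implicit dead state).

start=q0 accept=q4,q5 q0-a->q1 q0-b->q2 q0-c->q1 q1-a->q1 q1-b->q1 q1-c->q1 q2-a->q3 q2-b->q1 q2-c->q1 q3-a->q4 q3-b->q1 q3-c->q1 q4-a->q4 q4-b->q1 q4-c->q5 q5-a->q4 q5-b->q5 q5-c->q5

Build one automaton per condition and run them in lockstep. One (3 states) tracks partial matches of the forbidden pattern `ab`; the other (5 states) tracks whether the input so far still matches the prefix `baa`. Each combined state is a pair, one component from each; accept when both components accept. After merging equivalent states the machine shrinks.
6 states suffice.
        a   b   c  
>  q0   q1  q2  q1 
   q1   q1  q1  q1 
   q2   q3  q1  q1 
   q3   q4  q1  q1 
 * q4   q4  q1  q5 
 * q5   q4  q5  q5 
(> = start, * = accepting)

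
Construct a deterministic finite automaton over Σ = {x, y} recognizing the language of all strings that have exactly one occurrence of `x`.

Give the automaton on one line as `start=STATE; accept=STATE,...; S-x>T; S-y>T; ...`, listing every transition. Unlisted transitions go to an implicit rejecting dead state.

start=q0; accept=q1; q0-x>q1; q0-y>q0; q1-x>q2; q1-y>q1; q2-x>q2; q2-y>q2

Count `x`s, saturating at 2: state q0 means no `x` yet, q1 means one `x` seen, q2 means more than one. Each `x` increments (capped at q2); other symbols loop. Accept from {q1}.
With 3 states:
        x   y  
>  q0   q1  q0 
 * q1   q2  q1 
   q2   q2  q2 
(> = start, * = accepting)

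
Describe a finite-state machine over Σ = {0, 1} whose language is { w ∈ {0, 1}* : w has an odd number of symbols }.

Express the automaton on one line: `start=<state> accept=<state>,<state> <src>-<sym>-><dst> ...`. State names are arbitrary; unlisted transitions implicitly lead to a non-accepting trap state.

start=q0 accept=q1 q0-0->q1 q0-1->q1 q1-0->q0 q1-1->q0

Count input length modulo 2: every symbol advances one step around the cycle q0 → q1 → q0. Accept at q1.
        0   1  
>  q0   q1  q1 
 * q1   q0  q0 
(> = start, * = accepting)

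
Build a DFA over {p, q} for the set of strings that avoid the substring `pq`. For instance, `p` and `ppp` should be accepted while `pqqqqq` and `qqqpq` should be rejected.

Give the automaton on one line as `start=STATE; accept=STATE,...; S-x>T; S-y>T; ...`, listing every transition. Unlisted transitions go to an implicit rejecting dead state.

start=S0; accept=S0,S1; S0-p>S1; S0-q>S0; S1-p>S1; S1-q>S2; S2-p>S2; S2-q>S2

Track partial matches of the forbidden pattern `pq`. State S2 is a dead state reached once `pq` has occurred; every other state accepts. S0 means no part of `pq` is currently matched.
A 3-state machine:
        p   q  
>* S0   S1  S0 
 * S1   S1  S2 
   S2   S2  S2 
(> = start, * = accepting)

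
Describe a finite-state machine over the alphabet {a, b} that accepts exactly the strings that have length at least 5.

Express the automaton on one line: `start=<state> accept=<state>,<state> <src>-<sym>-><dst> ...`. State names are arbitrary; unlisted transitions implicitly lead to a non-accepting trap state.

start=s0 accept=s5,s6 s0-a->s1 s0-b->s1 s1-a->s2 s1-b->s2 s2-a->s3 s2-b->s3 s3-a->s4 s3-b->s4 s4-a->s5 s4-b->s5 s5-a->s6 s5-b->s6 s6-a->s6 s6-b->s6

Count input length up to 6: every symbol moves from s0 toward s6, which means 'more than 5' and absorbs. Accept from {s5, s6}.
With 7 states:
        a   b  
>  s0   s1  s1 
   s1   s2  s2 
   s2   s3  s3 
   s3   s4  s4 
   s4   s5  s5 
 * s5   s6  s6 
 * s6   s6  s6 
(> = start, * = accepting)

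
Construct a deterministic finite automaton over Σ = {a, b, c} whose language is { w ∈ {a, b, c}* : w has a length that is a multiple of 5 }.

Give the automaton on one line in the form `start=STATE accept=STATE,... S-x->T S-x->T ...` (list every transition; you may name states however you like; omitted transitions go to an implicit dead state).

Only the length mod 5 matters, so use a 5-cycle: from any state, every input symbol moves to the next state, wrapping q4 back to q0. Mark q0 accepting.
With 5 states:
        a   b   c  
>* q0   q1  q1  q1 
   q1   q2  q2  q2 
   q2   q3  q3  q3 
   q3   q4  q4  q4 
   q4   q0  q0  q0 
(> = start, * = accepting)

start=q0 accept=q0 q0-a->q1 q0-b->q1 q0-c->q1 q1-a->q2 q1-b->q2 q1-c->q2 q2-a->q3 q2-b->q3 q2-c->q3 q3-a->q4 q3-b->q4 q3-c->q4 q4-a->q0 q4-b->q0 q4-c->q0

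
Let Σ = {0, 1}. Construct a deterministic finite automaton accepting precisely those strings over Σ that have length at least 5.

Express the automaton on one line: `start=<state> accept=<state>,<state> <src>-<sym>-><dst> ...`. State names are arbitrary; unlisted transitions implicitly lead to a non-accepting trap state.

We only need to distinguish lengths 0, 1, …, 5, and '>5'. Chain q0 → q1 → q2 → q3 → q4 → q5 → q6 on every symbol, with q6 looping. Accepting states: {q5, q6}.
        0   1  
>  q0   q1  q1 
   q1   q2  q2 
   q2   q3  q3 
   q3   q4  q4 
   q4   q5  q5 
 * q5   q6  q6 
 * q6   q6  q6 
(> = start, * = accepting)

start=q0 accept=q5,q6 q0-0->q1 q0-1->q1 q1-0->q2 q1-1->q2 q2-0->q3 q2-1->q3 q3-0->q4 q3-1->q4 q4-0->q5 q4-1->q5 q5-0->q6 q5-1->q6 q6-0->q6 q6-1->q6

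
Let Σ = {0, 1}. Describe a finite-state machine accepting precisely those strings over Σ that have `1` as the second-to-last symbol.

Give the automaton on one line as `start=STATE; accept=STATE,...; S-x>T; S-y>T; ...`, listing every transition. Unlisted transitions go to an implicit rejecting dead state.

start=S0; accept=S5,S6; S0-0>S1; S0-1>S2; S1-0>S3; S1-1>S4; S2-0>S5; S2-1>S6; S3-0>S3; S3-1>S4; S4-0>S5; S4-1>S6; S5-0>S3; S5-1>S4; S6-0>S5; S6-1>S6

Because acceptance depends on a position counted from the end, the machine has to buffer the most recent 2 symbols. Make each state the string of the last up-to-2 symbols read; on input `x` shift the window left and append `x`. Accept when the buffered window has length 2 and begins with `1`.
        0   1  
>  S0   S1  S2 
   S1   S3  S4 
   S2   S5  S6 
   S3   S3  S4 
   S4   S5  S6 
 * S5   S3  S4 
 * S6   S5  S6 
(> = start, * = accepting)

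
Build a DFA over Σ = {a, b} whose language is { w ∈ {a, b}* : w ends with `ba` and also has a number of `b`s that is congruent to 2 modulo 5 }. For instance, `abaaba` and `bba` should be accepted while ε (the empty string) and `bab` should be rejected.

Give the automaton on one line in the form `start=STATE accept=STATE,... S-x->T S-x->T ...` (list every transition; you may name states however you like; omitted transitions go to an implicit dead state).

Run two small machines in parallel and take their product. One (3 states) tracks how much of the suffix `ba` has currently been matched; the other (5 states) tracks the count of `b`s modulo 5. Each combined state is a pair, one component from each; accept when both components accept.
With 15 states:
          a    b  
>  q0     q0   q1 
   q1     q2   q3 
   q2     q4   q3 
   q3     q5   q6 
   q4     q4   q3 
 * q5     q7   q6 
   q6     q8   q9 
   q7     q7   q6 
   q8    q10   q9 
   q9    q11  q12 
   q10   q10   q9 
   q11   q13  q12 
   q12   q14   q1 
   q13   q13  q12 
   q14    q0   q1 
(> = start, * = accepting)

start=q0 accept=q5 q0-a->q0 q0-b->q1 q1-a->q2 q1-b->q3 q2-a->q4 q2-b->q3 q3-a->q5 q3-b->q6 q4-a->q4 q4-b->q3 q5-a->q7 q5-b->q6 q6-a->q8 q6-b->q9 q7-a->q7 q7-b->q6 q8-a->q10 q8-b->q9 q9-a->q11 q9-b->q12 q10-a->q10 q10-b->q9 q11-a->q13 q11-b->q12 q12-a->q14 q12-b->q1 q13-a->q13 q13-b->q12 q14-a->q0 q14-b->q1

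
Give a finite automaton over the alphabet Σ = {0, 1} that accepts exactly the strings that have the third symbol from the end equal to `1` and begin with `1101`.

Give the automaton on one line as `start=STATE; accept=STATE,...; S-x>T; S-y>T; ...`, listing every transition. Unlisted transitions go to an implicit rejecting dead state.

Build one automaton per condition and run them in lockstep. One (15 states) tracks the last 3 symbols read; the other (6 states) tracks whether the input so far still matches the prefix `1101`. Each combined state is a pair, one component from each; accept when both components accept.
24 states suffice.
          0    1  
>  s0     s1   s2 
   s1     s3   s4 
   s2     s5   s6 
   s3     s7   s8 
   s4     s9  s10 
   s5    s11  s12 
   s6    s13  s14 
   s7     s7   s8 
   s8     s9  s10 
   s9    s11  s12 
   s10   s15  s14 
   s11    s7   s8 
   s12    s9  s10 
   s13   s11  s16 
   s14   s15  s14 
   s15   s11  s12 
 * s16   s17  s18 
   s17   s19  s16 
   s18   s20  s21 
 * s19   s22  s23 
 * s20   s19  s16 
 * s21   s20  s21 
   s22   s22  s23 
   s23   s17  s18 
(> = start, * = accepting)

start=s0; accept=s16,s19,s20,s21; s0-0>s1; s0-1>s2; s1-0>s3; s1-1>s4; s2-0>s5; s2-1>s6; s3-0>s7; s3-1>s8; s4-0>s9; s4-1>s10; s5-0>s11; s5-1>s12; s6-0>s13; s6-1>s14; s7-0>s7; s7-1>s8; s8-0>s9; s8-1>s10; s9-0>s11; s9-1>s12; s10-0>s15; s10-1>s14; s11-0>s7; s11-1>s8; s12-0>s9; s12-1>s10; s13-0>s11; s13-1>s16; s14-0>s15; s14-1>s14; s15-0>s11; s15-1>s12; s16-0>s17; s16-1>s18; s17-0>s19; s17-1>s16; s18-0>s20; s18-1>s21; s19-0>s22; s19-1>s23; s20-0>s19; s20-1>s16; s21-0>s20; s21-1>s21; s22-0>s22; s22-1>s23; s23-0>s17; s23-1>s18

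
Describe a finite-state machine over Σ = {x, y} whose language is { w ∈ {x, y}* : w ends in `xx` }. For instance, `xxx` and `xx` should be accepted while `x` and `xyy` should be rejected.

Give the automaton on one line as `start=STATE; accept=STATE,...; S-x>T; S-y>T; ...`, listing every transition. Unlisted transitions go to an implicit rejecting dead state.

start=A; accept=C; A-x>B; A-y>A; B-x>C; B-y>A; C-x>C; C-y>A

Remember how much of `xx` the current input suffix matches. State A means no match yet; B means the last symbol is `x`; C means the last 2 symbols are `xx`. Only C accepts. On a mismatch, fall back to the longest proper suffix that is still a prefix of `xx`.
A 3-state machine:
       x  y 
>  A   B  A 
   B   C  A 
 * C   C  A 
(> = start, * = accepting)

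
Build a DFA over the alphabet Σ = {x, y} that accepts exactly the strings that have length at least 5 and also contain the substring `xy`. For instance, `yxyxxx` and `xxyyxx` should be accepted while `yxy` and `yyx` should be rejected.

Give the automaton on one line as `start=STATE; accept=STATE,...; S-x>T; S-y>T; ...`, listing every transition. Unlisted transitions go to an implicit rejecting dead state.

Build one automaton per condition and run them in lockstep. The first has 7 states tracking the input length, saturating at 6; the second has 3 states tracking whether and how much of `xy` has been seen. A product state is a pair (one from each), accepting exactly when both do.
          x    y  
>  q0     q1   q2 
   q1     q3   q4 
   q2     q3   q5 
   q3     q6   q7 
   q4     q7   q7 
   q5     q6   q8 
   q6     q9  q10 
   q7    q10  q10 
   q8     q9  q11 
   q9    q12  q13 
   q10   q13  q13 
   q11   q12  q14 
   q12   q15  q16 
 * q13   q16  q16 
   q14   q15  q17 
   q15   q15  q16 
 * q16   q16  q16 
   q17   q15  q17 
(> = start, * = accepting)

start=q0; accept=q13,q16; q0-x>q1; q0-y>q2; q1-x>q3; q1-y>q4; q2-x>q3; q2-y>q5; q3-x>q6; q3-y>q7; q4-x>q7; q4-y>q7; q5-x>q6; q5-y>q8; q6-x>q9; q6-y>q10; q7-x>q10; q7-y>q10; q8-x>q9; q8-y>q11; q9-x>q12; q9-y>q13; q10-x>q13; q10-y>q13; q11-x>q12; q11-y>q14; q12-x>q15; q12-y>q16; q13-x>q16; q13-y>q16; q14-x>q15; q14-y>q17; q15-x>q15; q15-y>q16; q16-x>q16; q16-y>q16; q17-x>q15; q17-y>q17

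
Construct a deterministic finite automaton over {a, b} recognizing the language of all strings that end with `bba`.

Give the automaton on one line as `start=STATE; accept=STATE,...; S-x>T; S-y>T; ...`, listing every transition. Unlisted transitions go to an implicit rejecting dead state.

Remember how much of `bba` the current input suffix matches. State q0 means no match yet; q1 means the last symbol is `b`; q2 means the last 2 symbols are `bb`; q3 means the last 3 symbols are `bba`. Only q3 accepts. On a mismatch, fall back to the longest proper suffix that is still a prefix of `bba`.
A 4-state machine:
        a   b  
>  q0   q0  q1 
   q1   q0  q2 
   q2   q3  q2 
 * q3   q0  q1 
(> = start, * = accepting)

start=q0; accept=q3; q0-a>q0; q0-b>q1; q1-a>q0; q1-b>q2; q2-a>q3; q2-b>q2; q3-a>q0; q3-b>q1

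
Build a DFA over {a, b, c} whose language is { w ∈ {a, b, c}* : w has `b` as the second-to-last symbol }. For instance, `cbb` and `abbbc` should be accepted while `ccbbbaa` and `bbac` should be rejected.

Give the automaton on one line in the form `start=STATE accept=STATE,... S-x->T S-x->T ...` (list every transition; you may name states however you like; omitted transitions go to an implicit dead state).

start=q0 accept=q7,q8,q9 q0-a->q1 q0-b->q2 q0-c->q3 q1-a->q4 q1-b->q5 q1-c->q6 q2-a->q7 q2-b->q8 q2-c->q9 q3-a->q10 q3-b->q11 q3-c->q12 q4-a->q4 q4-b->q5 q4-c->q6 q5-a->q7 q5-b->q8 q5-c->q9 q6-a->q10 q6-b->q11 q6-c->q12 q7-a->q4 q7-b->q5 q7-c->q6 q8-a->q7 q8-b->q8 q8-c->q9 q9-a->q10 q9-b->q11 q9-c->q12 q10-a->q4 q10-b->q5 q10-c->q6 q11-a->q7 q11-b->q8 q11-c->q9 q12-a->q10 q12-b->q11 q12-c->q12

A DFA must remember the last 2 symbols (since which symbol is second-to-last isn't known until the input ends). Use one state per possible window of the last ≤2 symbols; accept from those whose window starts with `b`.
13 states suffice.
          a    b    c  
>  q0     q1   q2   q3 
   q1     q4   q5   q6 
   q2     q7   q8   q9 
   q3    q10  q11  q12 
   q4     q4   q5   q6 
   q5     q7   q8   q9 
   q6    q10  q11  q12 
 * q7     q4   q5   q6 
 * q8     q7   q8   q9 
 * q9    q10  q11  q12 
   q10    q4   q5   q6 
   q11    q7   q8   q9 
   q12   q10  q11  q12 
(> = start, * = accepting)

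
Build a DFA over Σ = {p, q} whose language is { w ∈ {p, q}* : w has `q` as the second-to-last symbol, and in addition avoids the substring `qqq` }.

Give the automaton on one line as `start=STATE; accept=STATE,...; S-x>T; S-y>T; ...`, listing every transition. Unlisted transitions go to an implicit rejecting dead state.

start=S0; accept=S2,S3; S0-p>S0; S0-q>S1; S1-p>S2; S1-q>S3; S2-p>S0; S2-q>S1; S3-p>S2; S3-q>S4; S4-p>S4; S4-q>S4

Handle the two conditions separately and then intersect. The first has 7 states tracking the last 2 symbols read; the second has 4 states tracking partial matches of the forbidden pattern `qqq`. A product state is a pair (one from each), accepting exactly when both do. After merging equivalent states the machine shrinks.
A 5-state machine:
        p   q  
>  S0   S0  S1 
   S1   S2  S3 
 * S2   S0  S1 
 * S3   S2  S4 
   S4   S4  S4 
(> = start, * = accepting)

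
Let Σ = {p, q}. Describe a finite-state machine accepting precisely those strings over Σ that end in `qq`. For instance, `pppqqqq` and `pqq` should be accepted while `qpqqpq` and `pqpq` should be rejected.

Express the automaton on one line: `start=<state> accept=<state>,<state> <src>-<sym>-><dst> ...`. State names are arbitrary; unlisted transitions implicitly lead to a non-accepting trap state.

Let each state record the length of the longest suffix of the input read so far that is also a prefix of `qq`. B means the last symbol is `q`; C means the last 2 symbols are `qq`. Accept only at C, where the string currently ends in `qq`.
       p  q 
>  A   A  B 
   B   A  C 
 * C   A  C 
(> = start, * = accepting)

start=A accept=C A-p->A A-q->B B-p->A B-q->C C-p->A C-q->C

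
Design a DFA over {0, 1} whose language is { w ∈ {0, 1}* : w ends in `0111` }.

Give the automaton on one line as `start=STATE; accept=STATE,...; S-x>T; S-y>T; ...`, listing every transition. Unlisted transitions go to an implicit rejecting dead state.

start=q0; accept=q4; q0-0>q1; q0-1>q0; q1-0>q1; q1-1>q2; q2-0>q1; q2-1>q3; q3-0>q1; q3-1>q4; q4-0>q1; q4-1>q0

Remember how much of `0111` the current input suffix matches. State q0 means no match yet; q1 means the last symbol is `0`; q2 means the last 2 symbols are `01`; q3 means the last 3 symbols are `011`; q4 means the last 4 symbols are `0111`. Only q4 accepts. On a mismatch, fall back to the longest proper suffix that is still a prefix of `0111`.
A 5-state machine:
        0   1  
>  q0   q1  q0 
   q1   q1  q2 
   q2   q1  q3 
   q3   q1  q4 
 * q4   q1  q0 
(> = start, * = accepting)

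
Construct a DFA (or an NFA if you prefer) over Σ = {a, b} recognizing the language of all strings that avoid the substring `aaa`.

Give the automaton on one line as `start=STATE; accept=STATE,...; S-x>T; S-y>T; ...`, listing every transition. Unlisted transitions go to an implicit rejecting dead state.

Track partial matches of the forbidden pattern `aaa`. State s3 is a dead state reached once `aaa` has occurred; every other state accepts. s0 means no part of `aaa` is currently matched.
4 states suffice.
        a   b  
>* s0   s1  s0 
 * s1   s2  s0 
 * s2   s3  s0 
   s3   s3  s3 
(> = start, * = accepting)

start=s0; accept=s0,s1,s2; s0-a>s1; s0-b>s0; s1-a>s2; s1-b>s0; s2-a>s3; s2-b>s0; s3-a>s3; s3-b>s3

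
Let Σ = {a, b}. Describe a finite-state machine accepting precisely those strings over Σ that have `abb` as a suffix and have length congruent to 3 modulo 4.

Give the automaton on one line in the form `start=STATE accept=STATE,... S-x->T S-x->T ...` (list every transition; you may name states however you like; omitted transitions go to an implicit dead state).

Build one automaton per condition and run them in lockstep. The first has 4 states tracking how much of the suffix `abb` has currently been matched; the second has 4 states tracking the input length modulo 4. A product state is a pair (one from each), accepting exactly when both do. Minimizing collapses redundant product states.
With 7 states:
        a   b  
>  S0   S1  S2 
   S1   S3  S4 
   S2   S3  S3 
   S3   S5  S5 
   S4   S5  S6 
   S5   S0  S0 
 * S6   S0  S0 
(> = start, * = accepting)

start=S0 accept=S6 S0-a->S1 S0-b->S2 S1-a->S3 S1-b->S4 S2-a->S3 S2-b->S3 S3-a->S5 S3-b->S5 S4-a->S5 S4-b->S6 S5-a->S0 S5-b->S0 S6-a->S0 S6-b->S0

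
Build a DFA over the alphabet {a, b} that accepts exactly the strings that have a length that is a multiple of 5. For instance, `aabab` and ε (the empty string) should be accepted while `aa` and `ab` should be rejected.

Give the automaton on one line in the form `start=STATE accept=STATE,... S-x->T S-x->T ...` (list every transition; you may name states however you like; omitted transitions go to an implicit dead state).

start=q0 accept=q0 q0-a->q1 q0-b->q1 q1-a->q2 q1-b->q2 q2-a->q3 q2-b->q3 q3-a->q4 q3-b->q4 q4-a->q0 q4-b->q0

Count input length modulo 5: every symbol advances one step around the cycle q0 → q1 → q2 → q3 → q4 → q0. Accept at q0.
A 5-state machine:
        a   b  
>* q0   q1  q1 
   q1   q2  q2 
   q2   q3  q3 
   q3   q4  q4 
   q4   q0  q0 
(> = start, * = accepting)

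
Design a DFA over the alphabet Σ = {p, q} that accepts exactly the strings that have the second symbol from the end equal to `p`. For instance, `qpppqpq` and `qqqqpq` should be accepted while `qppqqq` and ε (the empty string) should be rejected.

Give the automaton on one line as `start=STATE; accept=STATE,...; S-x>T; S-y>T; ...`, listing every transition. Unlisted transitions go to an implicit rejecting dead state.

start=A; accept=D,E; A-p>B; A-q>C; B-p>D; B-q>E; C-p>F; C-q>G; D-p>D; D-q>E; E-p>F; E-q>G; F-p>D; F-q>E; G-p>F; G-q>G

Because acceptance depends on a position counted from the end, the machine has to buffer the most recent 2 symbols. Make each state the string of the last up-to-2 symbols read; on input `x` shift the window left and append `x`. Accept when the buffered window has length 2 and begins with `p`.
7 states suffice.
       p  q 
>  A   B  C 
   B   D  E 
   C   F  G 
 * D   D  E 
 * E   F  G 
   F   D  E 
   G   F  G 
(> = start, * = accepting)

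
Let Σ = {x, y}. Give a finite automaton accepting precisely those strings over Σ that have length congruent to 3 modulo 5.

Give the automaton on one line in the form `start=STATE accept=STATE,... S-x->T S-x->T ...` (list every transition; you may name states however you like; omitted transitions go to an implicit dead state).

start=S0 accept=S3 S0-x->S1 S0-y->S1 S1-x->S2 S1-y->S2 S2-x->S3 S2-y->S3 S3-x->S4 S3-y->S4 S4-x->S0 S4-y->S0

Only the length mod 5 matters, so use a 5-cycle: from any state, every input symbol moves to the next state, wrapping S4 back to S0. Mark S3 accepting.
A 5-state machine:
        x   y  
>  S0   S1  S1 
   S1   S2  S2 
   S2   S3  S3 
 * S3   S4  S4 
   S4   S0  S0 
(> = start, * = accepting)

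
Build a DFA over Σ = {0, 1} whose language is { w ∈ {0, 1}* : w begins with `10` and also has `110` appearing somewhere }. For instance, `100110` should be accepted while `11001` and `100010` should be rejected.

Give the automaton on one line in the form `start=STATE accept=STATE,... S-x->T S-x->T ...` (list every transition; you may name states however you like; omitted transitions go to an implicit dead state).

Handle the two conditions separately and then intersect. The first has 4 states tracking whether the input so far still matches the prefix `10`; the second has 4 states tracking whether and how much of `110` has been seen. A product state is a pair (one from each), accepting exactly when both do. Equivalent product states are then merged.
With 7 states:
        0   1  
>  q0   q1  q2 
   q1   q1  q1 
   q2   q3  q1 
   q3   q3  q4 
   q4   q3  q5 
   q5   q6  q5 
 * q6   q6  q6 
(> = start, * = accepting)

start=q0 accept=q6 q0-0->q1 q0-1->q2 q1-0->q1 q1-1->q1 q2-0->q3 q2-1->q1 q3-0->q3 q3-1->q4 q4-0->q3 q4-1->q5 q5-0->q6 q5-1->q5 q6-0->q6 q6-1->q6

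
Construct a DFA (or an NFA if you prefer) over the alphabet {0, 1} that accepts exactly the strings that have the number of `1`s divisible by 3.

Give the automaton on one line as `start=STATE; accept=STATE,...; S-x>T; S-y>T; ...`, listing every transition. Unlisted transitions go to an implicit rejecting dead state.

Keep the running count of `1`s modulo 3: each `1` advances along the cycle A → B → C → A while other symbols loop. Accept at A.
       0  1 
>* A   A  B 
   B   B  C 
   C   C  A 
(> = start, * = accepting)

start=A; accept=A; A-0>A; A-1>B; B-0>B; B-1>C; C-0>C; C-1>A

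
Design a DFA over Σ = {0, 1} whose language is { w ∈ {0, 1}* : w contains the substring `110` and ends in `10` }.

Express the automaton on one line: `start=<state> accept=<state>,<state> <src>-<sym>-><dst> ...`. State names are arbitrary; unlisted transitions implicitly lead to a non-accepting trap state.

Run two small machines in parallel and take their product. One (4 states) tracks whether and how much of `110` has been seen; the other (3 states) tracks how much of the suffix `10` has currently been matched. Each combined state is a pair, one component from each; accept when both components accept. After merging equivalent states the machine shrinks.
With 5 states:
        0   1  
>  s0   s0  s1 
   s1   s0  s2 
   s2   s3  s2 
 * s3   s4  s2 
   s4   s4  s2 
(> = start, * = accepting)

start=s0 accept=s3 s0-0->s0 s0-1->s1 s1-0->s0 s1-1->s2 s2-0->s3 s2-1->s2 s3-0->s4 s3-1->s2 s4-0->s4 s4-1->s2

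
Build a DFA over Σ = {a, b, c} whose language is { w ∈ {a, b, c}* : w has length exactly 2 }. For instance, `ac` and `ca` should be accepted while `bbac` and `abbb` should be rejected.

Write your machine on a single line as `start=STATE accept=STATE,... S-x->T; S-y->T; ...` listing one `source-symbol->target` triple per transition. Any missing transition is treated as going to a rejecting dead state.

We only need to distinguish lengths 0, 1, …, 2, and '>2'. Chain s0 → s1 → s2 → s3 on every symbol, with s3 looping. Accepting states: {s2}.
        a   b   c  
>  s0   s1  s1  s1 
   s1   s2  s2  s2 
 * s2   s3  s3  s3 
   s3   s3  s3  s3 
(> = start, * = accepting)

start=s0; accept=s2; s0-a->s1; s0-b->s1; s0-c->s1; s1-a->s2; s1-b->s2; s1-c->s2; s2-a->s3; s2-b->s3; s2-c->s3; s3-a->s3; s3-b->s3; s3-c->s3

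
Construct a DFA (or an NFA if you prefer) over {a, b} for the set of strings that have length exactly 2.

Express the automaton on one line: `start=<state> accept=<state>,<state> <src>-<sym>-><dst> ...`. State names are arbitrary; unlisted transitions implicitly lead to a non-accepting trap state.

We only need to distinguish lengths 0, 1, …, 2, and '>2'. Chain q0 → q1 → q2 → q3 on every symbol, with q3 looping. Accepting states: {q2}.
4 states suffice.
        a   b  
>  q0   q1  q1 
   q1   q2  q2 
 * q2   q3  q3 
   q3   q3  q3 
(> = start, * = accepting)

start=q0 accept=q2 q0-a->q1 q0-b->q1 q1-a->q2 q1-b->q2 q2-a->q3 q2-b->q3 q3-a->q3 q3-b->q3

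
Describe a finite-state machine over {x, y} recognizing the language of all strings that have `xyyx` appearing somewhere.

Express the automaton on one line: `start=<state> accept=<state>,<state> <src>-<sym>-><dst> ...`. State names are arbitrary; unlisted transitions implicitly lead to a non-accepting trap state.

start=S0 accept=S4 S0-x->S1 S0-y->S0 S1-x->S1 S1-y->S2 S2-x->S1 S2-y->S3 S3-x->S4 S3-y->S0 S4-x->S4 S4-y->S4

Track how much of `xyyx` has been matched so far: state S0 is no progress, S4 is the absorbing accept state reached once `xyyx` has occurred. Intermediate states record partial matches; on a mismatch, fall back to the longest reusable overlap.
A 5-state machine:
        x   y  
>  S0   S1  S0 
   S1   S1  S2 
   S2   S1  S3 
   S3   S4  S0 
 * S4   S4  S4 
(> = start, * = accepting)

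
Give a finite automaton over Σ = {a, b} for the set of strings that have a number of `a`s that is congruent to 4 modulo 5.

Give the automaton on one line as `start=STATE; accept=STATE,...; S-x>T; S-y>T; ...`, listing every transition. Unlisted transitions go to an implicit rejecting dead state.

start=q0; accept=q4; q0-a>q1; q0-b>q0; q1-a>q2; q1-b>q1; q2-a>q3; q2-b>q2; q3-a>q4; q3-b>q3; q4-a>q0; q4-b>q4

Keep the running count of `a`s modulo 5: each `a` advances along the cycle q0 → q1 → q2 → q3 → q4 → q0 while other symbols loop. Accept at q4.
5 states suffice.
        a   b  
>  q0   q1  q0 
   q1   q2  q1 
   q2   q3  q2 
   q3   q4  q3 
 * q4   q0  q4 
(> = start, * = accepting)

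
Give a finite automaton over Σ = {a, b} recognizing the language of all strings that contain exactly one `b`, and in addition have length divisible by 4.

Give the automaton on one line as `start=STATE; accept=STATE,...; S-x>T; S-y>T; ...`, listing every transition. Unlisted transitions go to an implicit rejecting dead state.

start=q0; accept=q9; q0-a>q1; q0-b>q2; q1-a>q3; q1-b>q4; q2-a>q4; q2-b>q5; q3-a>q6; q3-b>q7; q4-a>q7; q4-b>q8; q5-a>q8; q5-b>q8; q6-a>q0; q6-b>q9; q7-a>q9; q7-b>q10; q8-a>q10; q8-b>q10; q9-a>q2; q9-b>q11; q10-a>q11; q10-b>q11; q11-a>q5; q11-b>q5

Handle the two conditions separately and then intersect. One (3 states) tracks the count of `b`s, saturating at 2; the other (4 states) tracks the input length modulo 4. Each combined state is a pair, one component from each; accept when both components accept.
          a    b  
>  q0     q1   q2 
   q1     q3   q4 
   q2     q4   q5 
   q3     q6   q7 
   q4     q7   q8 
   q5     q8   q8 
   q6     q0   q9 
   q7     q9  q10 
   q8    q10  q10 
 * q9     q2  q11 
   q10   q11  q11 
   q11    q5   q5 
(> = start, * = accepting)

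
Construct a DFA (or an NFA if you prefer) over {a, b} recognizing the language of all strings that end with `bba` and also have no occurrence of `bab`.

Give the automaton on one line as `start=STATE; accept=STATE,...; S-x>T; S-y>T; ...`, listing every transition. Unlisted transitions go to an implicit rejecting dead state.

start=q0; accept=q5; q0-a>q0; q0-b>q1; q1-a>q2; q1-b>q3; q2-a>q0; q2-b>q4; q3-a>q5; q3-b>q3; q4-a>q6; q4-b>q7; q5-a>q0; q5-b>q4; q6-a>q6; q6-b>q4; q7-a>q8; q7-b>q7; q8-a>q6; q8-b>q4

Run two small machines in parallel and take their product. One (4 states) tracks how much of the suffix `bba` has currently been matched; the other (4 states) tracks partial matches of the forbidden pattern `bab`. Each combined state is a pair, one component from each; accept when both components accept.
With 9 states:
        a   b  
>  q0   q0  q1 
   q1   q2  q3 
   q2   q0  q4 
   q3   q5  q3 
   q4   q6  q7 
 * q5   q0  q4 
   q6   q6  q4 
   q7   q8  q7 
   q8   q6  q4 
(> = start, * = accepting)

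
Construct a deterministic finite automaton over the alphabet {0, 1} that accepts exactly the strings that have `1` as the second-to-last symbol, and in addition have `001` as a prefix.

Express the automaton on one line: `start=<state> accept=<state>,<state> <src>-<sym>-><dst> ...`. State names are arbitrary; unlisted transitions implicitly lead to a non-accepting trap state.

start=S0 accept=S9,S10 S0-0->S1 S0-1->S2 S1-0->S3 S1-1->S4 S2-0->S5 S2-1->S6 S3-0->S7 S3-1->S8 S4-0->S5 S4-1->S6 S5-0->S7 S5-1->S4 S6-0->S5 S6-1->S6 S7-0->S7 S7-1->S4 S8-0->S9 S8-1->S10 S9-0->S11 S9-1->S8 S10-0->S9 S10-1->S10 S11-0->S11 S11-1->S8

Handle the two conditions separately and then intersect. One (7 states) tracks the last 2 symbols read; the other (5 states) tracks whether the input so far still matches the prefix `001`. Each combined state is a pair, one component from each; accept when both components accept.
With 12 states:
          0    1  
>  S0     S1   S2 
   S1     S3   S4 
   S2     S5   S6 
   S3     S7   S8 
   S4     S5   S6 
   S5     S7   S4 
   S6     S5   S6 
   S7     S7   S4 
   S8     S9  S10 
 * S9    S11   S8 
 * S10    S9  S10 
   S11   S11   S8 
(> = start, * = accepting)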